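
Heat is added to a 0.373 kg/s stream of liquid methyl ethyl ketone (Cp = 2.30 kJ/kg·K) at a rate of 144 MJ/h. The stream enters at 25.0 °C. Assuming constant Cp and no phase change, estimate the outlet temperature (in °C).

Q = 144 MJ/h = 40 kJ/s
ΔT = Q/(ṁ·Cp) = 40/(0.373×2.30) = 46.625 K
T_out = 25.0 + 46.625 = 71.625 °C

T_out = 71.6 °C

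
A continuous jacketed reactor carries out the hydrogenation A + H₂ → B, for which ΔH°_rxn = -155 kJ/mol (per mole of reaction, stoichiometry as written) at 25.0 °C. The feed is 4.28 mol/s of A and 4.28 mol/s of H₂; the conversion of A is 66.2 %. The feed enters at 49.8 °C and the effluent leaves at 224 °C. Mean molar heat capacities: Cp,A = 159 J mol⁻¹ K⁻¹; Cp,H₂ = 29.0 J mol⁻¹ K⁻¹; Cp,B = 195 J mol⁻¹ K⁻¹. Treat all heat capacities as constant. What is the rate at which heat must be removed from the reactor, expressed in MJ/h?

Extent of reaction ξ = 0.662 × 4.28 = 2.8334 mol/s
Reaction term: ξ·ΔH°_rxn = 2.8334 × -155 = -439.17 kJ/s
Sensible, feed 49.8→25 °C: -19.955 kJ/s
Outlet flows (mol/s): A 1.4466, H₂ 1.4466, B 2.8334
Sensible, products 25→224 °C: 164.07 kJ/s
Q = ΔH = -295.06 kJ/s = -295.06 kW
Heat removed = 1062.2 MJ/h

Q_out = 1060 MJ/h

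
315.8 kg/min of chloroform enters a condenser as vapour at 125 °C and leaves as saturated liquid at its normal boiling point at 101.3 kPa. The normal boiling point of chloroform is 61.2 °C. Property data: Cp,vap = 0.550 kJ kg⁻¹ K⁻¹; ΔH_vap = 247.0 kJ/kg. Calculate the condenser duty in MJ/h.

Q_c = 5350 MJ/h

vapour 125→61.2 °C: -35.09 kJ/kg
condensation at 61.2 °C: -247 kJ/kg
Δh = -35.09 + -247 = -282.09 kJ/kg
Q = ṁ·Δh = 315.8 kg/min × -282.09 kJ/kg = -89084 kJ/min
|Q| = 1484.7 kW = 5345 MJ/h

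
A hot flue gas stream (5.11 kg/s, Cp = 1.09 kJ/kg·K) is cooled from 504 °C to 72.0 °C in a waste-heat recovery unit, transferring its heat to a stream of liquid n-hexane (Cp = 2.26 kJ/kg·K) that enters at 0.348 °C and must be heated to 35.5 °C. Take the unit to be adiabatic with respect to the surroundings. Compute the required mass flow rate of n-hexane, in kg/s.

Heat released by hot stream: Q = 5.11 × 1.09 × (504 − 72.0) = 2406.2 kJ/s
Energy balance on cold side (adiabatic exchanger): Q = ṁ_c·Cp_c·(T_c,out − T_c,in)
ṁ_c = 2406.2 / [2.26 × (35.5 − 0.348)] = 30.288 kg/s

ṁ_c = 30.3 kg/s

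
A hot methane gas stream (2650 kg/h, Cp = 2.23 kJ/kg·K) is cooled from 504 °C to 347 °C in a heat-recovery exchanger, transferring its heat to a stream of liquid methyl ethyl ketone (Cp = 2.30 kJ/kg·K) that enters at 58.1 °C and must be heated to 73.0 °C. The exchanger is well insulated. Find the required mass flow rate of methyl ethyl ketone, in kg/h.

Heat released by hot stream: Q = 2650 × 2.23 × (504 − 347) = 927790 kJ/h
Energy balance on cold side (adiabatic exchanger): Q = ṁ_c·Cp_c·(T_c,out − T_c,in)
ṁ_c = 927790 / [2.30 × (73.0 − 58.1)] = 27073 kg/h

ṁ_c = 27100 kg/h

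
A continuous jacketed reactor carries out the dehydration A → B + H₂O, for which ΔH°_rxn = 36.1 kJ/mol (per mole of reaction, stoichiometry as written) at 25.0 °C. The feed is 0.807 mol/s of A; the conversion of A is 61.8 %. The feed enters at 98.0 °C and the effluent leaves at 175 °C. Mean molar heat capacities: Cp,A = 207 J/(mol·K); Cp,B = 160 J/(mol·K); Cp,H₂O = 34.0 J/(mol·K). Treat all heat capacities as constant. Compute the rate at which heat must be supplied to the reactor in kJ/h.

Q_in = 108000 kJ/h

Extent of reaction ξ = 0.618 × 0.807 = 0.49873 mol/s
Reaction term: ξ·ΔH°_rxn = 0.49873 × 36.1 = 18.004 kJ/s
Sensible, feed 98.0→25 °C: -12.195 kJ/s
Outlet flows (mol/s): A 0.30827, B 0.49873, H₂O 0.49873
Sensible, products 25→175 °C: 24.085 kJ/s
Q = ΔH = 29.894 kJ/s = 29.894 kW
Heat supplied = 107620 kJ/h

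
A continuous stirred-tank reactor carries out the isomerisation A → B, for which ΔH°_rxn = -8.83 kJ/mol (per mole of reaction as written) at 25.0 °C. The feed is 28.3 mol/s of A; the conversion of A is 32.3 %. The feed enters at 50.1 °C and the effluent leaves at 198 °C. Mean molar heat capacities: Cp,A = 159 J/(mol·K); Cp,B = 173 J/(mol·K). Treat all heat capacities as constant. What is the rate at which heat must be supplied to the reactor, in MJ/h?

Extent of reaction ξ = 0.323 × 28.3 = 9.1409 mol/s
Reaction term: ξ·ΔH°_rxn = 9.1409 × -8.83 = -80.714 kJ/s
Sensible, feed 50.1→25 °C: -112.94 kJ/s
Outlet flows (mol/s): A 19.159, B 9.1409
Sensible, products 25→198 °C: 800.59 kJ/s
Q = ΔH = 606.93 kJ/s = 606.93 kW
Heat supplied = 2185 MJ/h

Q_in = 2180 MJ/h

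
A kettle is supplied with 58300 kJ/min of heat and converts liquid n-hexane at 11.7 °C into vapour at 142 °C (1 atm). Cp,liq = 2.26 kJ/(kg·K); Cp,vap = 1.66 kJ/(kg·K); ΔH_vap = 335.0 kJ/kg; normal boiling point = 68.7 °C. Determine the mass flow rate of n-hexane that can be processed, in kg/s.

ṁ = 1.66 kg/s

Δh = 2.26×(68.7−11.7) + 335.0 + 1.66×(142−68.7) = 585.5 kJ/kg
Q = 58300 kJ/min = 971.67 kJ/s = 971.67 kJ/s
ṁ = Q/Δh = 971.67 / 585.5 = 1.6596 kg/s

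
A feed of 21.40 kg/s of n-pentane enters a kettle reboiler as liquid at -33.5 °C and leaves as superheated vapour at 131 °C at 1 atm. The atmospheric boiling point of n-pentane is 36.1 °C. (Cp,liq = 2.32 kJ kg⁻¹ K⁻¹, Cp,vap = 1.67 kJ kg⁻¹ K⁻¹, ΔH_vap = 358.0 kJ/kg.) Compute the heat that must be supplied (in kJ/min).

Q = 870000 kJ/min

liquid -33.5→36.1 °C: 161.47 kJ/kg
vaporisation at 36.1 °C: 358 kJ/kg
vapour 36.1→131 °C: 158.48 kJ/kg
Δh = 161.47 + 358 + 158.48 = 677.95 kJ/kg
Q = ṁ·Δh = 21.40 kg/s × 677.95 kJ/kg = 14508 kJ/s
|Q| = 14508 kW = 870490 kJ/min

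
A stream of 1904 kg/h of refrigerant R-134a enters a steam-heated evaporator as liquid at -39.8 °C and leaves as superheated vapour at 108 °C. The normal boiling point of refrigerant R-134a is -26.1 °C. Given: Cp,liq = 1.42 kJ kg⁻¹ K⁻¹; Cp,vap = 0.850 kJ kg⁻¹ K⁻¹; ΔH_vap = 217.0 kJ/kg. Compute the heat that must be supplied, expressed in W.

liquid -39.8→-26.1 °C: 19.454 kJ/kg
vaporisation at -26.1 °C: 217 kJ/kg
vapour -26.1→108 °C: 113.98 kJ/kg
Δh = 19.454 + 217 + 113.98 = 350.44 kJ/kg
Q = ṁ·Δh = 1904 kg/h × 350.44 kJ/kg = 667240 kJ/h
|Q| = 185.34 kW = 185340 W

Q = 185000 W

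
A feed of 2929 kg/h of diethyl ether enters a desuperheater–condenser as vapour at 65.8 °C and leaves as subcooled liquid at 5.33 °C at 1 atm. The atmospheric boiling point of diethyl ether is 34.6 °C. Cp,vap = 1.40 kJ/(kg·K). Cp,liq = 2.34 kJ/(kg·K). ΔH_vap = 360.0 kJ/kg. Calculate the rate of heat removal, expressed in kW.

Q_c = 384 kW

vapour 65.8→34.6 °C: -43.68 kJ/kg
condensation at 34.6 °C: -360 kJ/kg
liquid 34.6→5.33 °C: -68.492 kJ/kg
Δh = -43.68 + -360 + -68.492 = -472.17 kJ/kg
Q = ṁ·Δh = 2929 kg/h × -472.17 kJ/kg = -1.383e+06 kJ/h
|Q| = 384.16 kW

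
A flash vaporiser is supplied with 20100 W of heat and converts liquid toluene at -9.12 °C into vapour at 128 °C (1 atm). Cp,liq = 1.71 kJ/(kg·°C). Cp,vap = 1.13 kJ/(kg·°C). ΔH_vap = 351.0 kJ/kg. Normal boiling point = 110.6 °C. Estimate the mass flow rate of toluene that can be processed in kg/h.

Δh = 1.71×(110.6−-9.12) + 351.0 + 1.13×(128−110.6) = 575.38 kJ/kg
Q = 20100 W = 20.1 kJ/s = 72360 kJ/h
ṁ = Q/Δh = 72360 / 575.38 = 125.76 kg/h

ṁ = 126 kg/h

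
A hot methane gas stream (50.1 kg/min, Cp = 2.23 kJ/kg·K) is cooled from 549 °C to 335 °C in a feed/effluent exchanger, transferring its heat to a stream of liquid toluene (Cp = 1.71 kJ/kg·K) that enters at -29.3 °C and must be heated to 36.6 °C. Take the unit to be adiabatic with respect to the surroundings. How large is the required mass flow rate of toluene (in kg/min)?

ṁ_c = 212 kg/min

Heat released by hot stream: Q = 50.1 × 2.23 × (549 − 335) = 23909 kJ/min
Energy balance on cold side (adiabatic exchanger): Q = ṁ_c·Cp_c·(T_c,out − T_c,in)
ṁ_c = 23909 / [1.71 × (36.6 − -29.3)] = 212.17 kg/min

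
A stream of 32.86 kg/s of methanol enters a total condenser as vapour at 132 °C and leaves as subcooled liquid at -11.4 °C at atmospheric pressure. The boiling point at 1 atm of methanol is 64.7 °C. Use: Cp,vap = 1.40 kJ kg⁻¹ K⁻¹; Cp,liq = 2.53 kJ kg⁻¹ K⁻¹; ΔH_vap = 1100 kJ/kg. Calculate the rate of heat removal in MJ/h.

vapour 132→64.7 °C: -94.22 kJ/kg
condensation at 64.7 °C: -1100 kJ/kg
liquid 64.7→-11.4 °C: -192.53 kJ/kg
Δh = -94.22 + -1100 + -192.53 = -1386.8 kJ/kg
Q = ṁ·Δh = 32.86 kg/s × -1386.8 kJ/kg = -45569 kJ/s
|Q| = 45569 kW = 164050 MJ/h

Q_c = 164000 MJ/h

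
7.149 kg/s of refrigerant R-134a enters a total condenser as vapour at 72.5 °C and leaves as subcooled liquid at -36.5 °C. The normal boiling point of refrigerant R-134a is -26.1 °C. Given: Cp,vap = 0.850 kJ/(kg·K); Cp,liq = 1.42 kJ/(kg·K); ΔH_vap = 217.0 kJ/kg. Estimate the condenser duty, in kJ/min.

Q_c = 135000 kJ/min

vapour 72.5→-26.1 °C: -83.81 kJ/kg
condensation at -26.1 °C: -217 kJ/kg
liquid -26.1→-36.5 °C: -14.768 kJ/kg
Δh = -83.81 + -217 + -14.768 = -315.58 kJ/kg
Q = ṁ·Δh = 7.149 kg/s × -315.58 kJ/kg = -2256.1 kJ/s
|Q| = 2256.1 kW = 135360 kJ/min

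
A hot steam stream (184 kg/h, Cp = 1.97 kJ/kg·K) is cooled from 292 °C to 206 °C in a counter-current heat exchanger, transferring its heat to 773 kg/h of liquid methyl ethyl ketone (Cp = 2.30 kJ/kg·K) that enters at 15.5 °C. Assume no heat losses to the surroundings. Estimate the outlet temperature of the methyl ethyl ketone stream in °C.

T_c,out = 33.0 °C

Heat released by hot stream: Q = 184 × 1.97 × (292 − 206) = 31173 kJ/h
Energy balance on cold side (adiabatic exchanger): Q = ṁ_c·Cp_c·(T_c,out − T_c,in)
T_c,out = 15.5 + 31173/(773 × 2.30) = 33.034 °C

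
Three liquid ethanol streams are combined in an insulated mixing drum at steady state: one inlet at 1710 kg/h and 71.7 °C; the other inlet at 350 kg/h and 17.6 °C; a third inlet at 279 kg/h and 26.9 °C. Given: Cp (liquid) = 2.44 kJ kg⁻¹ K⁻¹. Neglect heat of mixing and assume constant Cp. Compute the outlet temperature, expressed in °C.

T_out = 58.3 °C

Adiabatic, steady state ⇒ Σ ṁᵢCp,ᵢ(T_out − Tᵢ) = 0
Σ ṁᵢCp,ᵢTᵢ = 1710×2.44×71.7 + 350×2.44×17.6 + 279×2.44×26.9 = 332500
Σ ṁᵢCp,ᵢ = 1710×2.44 + 350×2.44 + 279×2.44 = 5707.2
T_out = 332500 / 5707.2 = 58.261 °C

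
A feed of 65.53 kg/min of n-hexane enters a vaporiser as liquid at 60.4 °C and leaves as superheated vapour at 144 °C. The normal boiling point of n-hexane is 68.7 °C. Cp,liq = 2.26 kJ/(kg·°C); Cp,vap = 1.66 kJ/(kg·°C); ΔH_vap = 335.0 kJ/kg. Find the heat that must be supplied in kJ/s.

Q = 523 kJ/s

liquid 60.4→68.7 °C: 18.758 kJ/kg
vaporisation at 68.7 °C: 335 kJ/kg
vapour 68.7→144 °C: 125 kJ/kg
Δh = 18.758 + 335 + 125 = 478.76 kJ/kg
Q = ṁ·Δh = 65.53 kg/min × 478.76 kJ/kg = 31373 kJ/min
|Q| = 522.88 kW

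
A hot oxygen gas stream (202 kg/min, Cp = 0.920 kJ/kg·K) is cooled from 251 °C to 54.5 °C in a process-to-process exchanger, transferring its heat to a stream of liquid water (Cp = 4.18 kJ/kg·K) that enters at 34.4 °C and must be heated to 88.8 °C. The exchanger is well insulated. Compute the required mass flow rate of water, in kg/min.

Heat released by hot stream: Q = 202 × 0.920 × (251 − 54.5) = 36518 kJ/min
Energy balance on cold side (adiabatic exchanger): Q = ṁ_c·Cp_c·(T_c,out − T_c,in)
ṁ_c = 36518 / [4.18 × (88.8 − 34.4)] = 160.59 kg/min

ṁ_c = 161 kg/min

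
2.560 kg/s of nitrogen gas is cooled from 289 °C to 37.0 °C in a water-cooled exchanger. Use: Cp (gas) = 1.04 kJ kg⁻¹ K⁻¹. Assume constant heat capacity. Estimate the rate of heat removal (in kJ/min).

Q = ṁ·Cp·ΔT = 2.560 × 1.04 × (37.0 − 289) = -670.92 kJ/s
Cooling duty = 40255 kJ/min

Q_c = 40300 kJ/min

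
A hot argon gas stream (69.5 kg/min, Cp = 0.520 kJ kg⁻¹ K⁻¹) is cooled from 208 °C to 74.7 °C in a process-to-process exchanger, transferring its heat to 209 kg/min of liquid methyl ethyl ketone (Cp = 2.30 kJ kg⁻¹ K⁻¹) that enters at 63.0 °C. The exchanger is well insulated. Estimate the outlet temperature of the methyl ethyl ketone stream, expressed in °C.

T_c,out = 73.0 °C

Heat released by hot stream: Q = 69.5 × 0.520 × (208 − 74.7) = 4817.5 kJ/min
Energy balance on cold side (adiabatic exchanger): Q = ṁ_c·Cp_c·(T_c,out − T_c,in)
T_c,out = 63.0 + 4817.5/(209 × 2.30) = 73.022 °C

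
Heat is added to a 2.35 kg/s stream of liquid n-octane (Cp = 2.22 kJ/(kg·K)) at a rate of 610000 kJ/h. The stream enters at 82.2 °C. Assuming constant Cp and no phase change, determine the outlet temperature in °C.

T_out = 115 °C

Q = 610000 kJ/h = 169.44 kJ/s
ΔT = Q/(ṁ·Cp) = 169.44/(2.35×2.22) = 32.479 K
T_out = 82.2 + 32.479 = 114.68 °C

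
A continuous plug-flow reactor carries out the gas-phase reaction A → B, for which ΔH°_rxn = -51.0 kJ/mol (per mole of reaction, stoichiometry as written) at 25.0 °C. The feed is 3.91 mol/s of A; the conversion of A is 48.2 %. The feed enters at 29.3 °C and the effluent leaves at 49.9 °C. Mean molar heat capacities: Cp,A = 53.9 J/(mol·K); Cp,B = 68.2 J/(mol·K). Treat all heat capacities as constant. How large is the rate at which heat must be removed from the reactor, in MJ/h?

Q_out = 328 MJ/h

Extent of reaction ξ = 0.482 × 3.91 = 1.8846 mol/s
Reaction term: ξ·ΔH°_rxn = 1.8846 × -51.0 = -96.116 kJ/s
Sensible, feed 29.3→25 °C: -0.90622 kJ/s
Outlet flows (mol/s): A 2.0254, B 1.8846
Sensible, products 25→49.9 °C: 5.9187 kJ/s
Q = ΔH = -91.103 kJ/s = -91.103 kW
Heat removed = 327.97 MJ/h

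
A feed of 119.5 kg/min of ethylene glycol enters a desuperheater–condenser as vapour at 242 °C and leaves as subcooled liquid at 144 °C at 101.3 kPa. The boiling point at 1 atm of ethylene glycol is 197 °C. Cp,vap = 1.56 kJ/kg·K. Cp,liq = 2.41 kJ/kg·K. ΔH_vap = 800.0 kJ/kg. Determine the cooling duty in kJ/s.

Q_c = 1990 kJ/s

vapour 242→197 °C: -70.2 kJ/kg
condensation at 197 °C: -800 kJ/kg
liquid 197→144 °C: -127.73 kJ/kg
Δh = -70.2 + -800 + -127.73 = -997.93 kJ/kg
Q = ṁ·Δh = 119.5 kg/min × -997.93 kJ/kg = -119250 kJ/min
|Q| = 1987.5 kW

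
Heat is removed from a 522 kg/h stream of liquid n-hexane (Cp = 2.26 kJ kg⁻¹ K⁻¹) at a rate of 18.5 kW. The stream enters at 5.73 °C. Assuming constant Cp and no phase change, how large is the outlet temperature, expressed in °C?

T_out = -50.7 °C

Q = 18.5 kW = 66600 kJ/h
ΔT = Q/(ṁ·Cp) = 66600/(522×2.26) = 56.454 K
T_out = 5.73 − 56.454 = -50.724 °C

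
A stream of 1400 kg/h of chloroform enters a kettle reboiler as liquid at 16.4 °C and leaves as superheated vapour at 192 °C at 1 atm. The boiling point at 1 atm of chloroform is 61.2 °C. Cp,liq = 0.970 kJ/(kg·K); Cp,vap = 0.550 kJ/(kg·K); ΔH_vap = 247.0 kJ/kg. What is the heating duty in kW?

liquid 16.4→61.2 °C: 43.456 kJ/kg
vaporisation at 61.2 °C: 247 kJ/kg
vapour 61.2→192 °C: 71.94 kJ/kg
Δh = 43.456 + 247 + 71.94 = 362.4 kJ/kg
Q = ṁ·Δh = 1400 kg/h × 362.4 kJ/kg = 507350 kJ/h
|Q| = 140.93 kW

Q = 141 kW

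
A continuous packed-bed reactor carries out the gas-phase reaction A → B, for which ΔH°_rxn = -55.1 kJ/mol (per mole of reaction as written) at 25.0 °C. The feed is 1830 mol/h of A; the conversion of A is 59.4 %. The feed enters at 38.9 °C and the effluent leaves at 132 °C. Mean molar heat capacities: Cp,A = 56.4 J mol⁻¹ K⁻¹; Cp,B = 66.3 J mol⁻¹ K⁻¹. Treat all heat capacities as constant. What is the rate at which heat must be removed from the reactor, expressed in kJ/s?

Q_out = 13.6 kJ/s

Extent of reaction ξ = 0.594 × 1830 = 1087 mol/h
Reaction term: ξ·ΔH°_rxn = 1087 × -55.1 = -59895 kJ/h
Sensible, feed 38.9→25 °C: -1434.6 kJ/h
Outlet flows (mol/h): A 742.98, B 1087
Sensible, products 25→132 °C: 12195 kJ/h
Q = ΔH = -49134 kJ/h = -13.648 kW
Heat removed = 13.648 kJ/s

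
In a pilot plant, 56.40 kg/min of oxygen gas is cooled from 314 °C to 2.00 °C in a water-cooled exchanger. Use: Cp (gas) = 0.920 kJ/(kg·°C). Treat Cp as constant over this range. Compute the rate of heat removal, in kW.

Q = ṁ·Cp·ΔT = 56.40 × 0.920 × (2.00 − 314) = -16189 kJ/min
Converting: 16189 / 60 s = 269.82 kW

Q_c = 270 kW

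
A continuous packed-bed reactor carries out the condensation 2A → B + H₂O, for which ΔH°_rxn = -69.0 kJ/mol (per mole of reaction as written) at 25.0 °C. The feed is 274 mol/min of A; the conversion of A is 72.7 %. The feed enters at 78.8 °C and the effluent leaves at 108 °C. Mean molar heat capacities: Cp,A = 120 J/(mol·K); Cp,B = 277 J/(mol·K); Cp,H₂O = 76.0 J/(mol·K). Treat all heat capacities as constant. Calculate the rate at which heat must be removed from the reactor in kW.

Q_out = 83.0 kW

Extent of reaction ξ = 0.727 × 274 / 2 = 99.599 mol/min
Reaction term: ξ·ΔH°_rxn = 99.599 × -69.0 = -6872.3 kJ/min
Sensible, feed 78.8→25 °C: -1768.9 kJ/min
Outlet flows (mol/min): A 74.802, B 99.599, H₂O 99.599
Sensible, products 25→108 °C: 3663.2 kJ/min
Q = ΔH = -4978.1 kJ/min = -82.968 kW
Heat removed = 82.968 kW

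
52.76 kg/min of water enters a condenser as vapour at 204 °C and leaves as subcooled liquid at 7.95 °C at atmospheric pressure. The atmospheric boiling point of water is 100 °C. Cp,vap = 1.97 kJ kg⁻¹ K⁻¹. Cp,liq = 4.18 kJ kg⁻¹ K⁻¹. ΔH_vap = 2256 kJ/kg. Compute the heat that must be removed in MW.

Q_c = 2.50 MW

vapour 204→100 °C: -204.88 kJ/kg
condensation at 100 °C: -2256 kJ/kg
liquid 100→7.95 °C: -384.77 kJ/kg
Δh = -204.88 + -2256 + -384.77 = -2845.6 kJ/kg
Q = ṁ·Δh = 52.76 kg/min × -2845.6 kJ/kg = -150140 kJ/min
|Q| = 2502.3 kW = 2.5023 MW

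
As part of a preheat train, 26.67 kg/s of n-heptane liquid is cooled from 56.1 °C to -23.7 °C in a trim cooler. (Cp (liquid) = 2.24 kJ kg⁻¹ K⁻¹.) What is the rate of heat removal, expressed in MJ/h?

Q = ṁ·Cp·ΔT = 26.67 × 2.24 × (-23.7 − 56.1) = -4767.3 kJ/s
Cooling duty = 17162 MJ/h

Q_c = 17200 MJ/h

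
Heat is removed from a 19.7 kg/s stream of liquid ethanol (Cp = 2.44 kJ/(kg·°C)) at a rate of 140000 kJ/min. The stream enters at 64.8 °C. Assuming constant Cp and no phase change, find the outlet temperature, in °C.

Q = 140000 kJ/min = 2333.3 kJ/s
ΔT = Q/(ṁ·Cp) = 2333.3/(19.7×2.44) = 48.542 K
T_out = 64.8 − 48.542 = 16.258 °C

T_out = 16.3 °C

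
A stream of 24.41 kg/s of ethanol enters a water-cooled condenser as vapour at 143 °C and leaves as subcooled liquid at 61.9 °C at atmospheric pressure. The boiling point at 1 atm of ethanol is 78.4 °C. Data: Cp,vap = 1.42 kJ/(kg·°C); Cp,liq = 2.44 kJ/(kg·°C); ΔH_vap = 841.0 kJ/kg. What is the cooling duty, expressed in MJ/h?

Q_c = 85500 MJ/h

vapour 143→78.4 °C: -91.732 kJ/kg
condensation at 78.4 °C: -841 kJ/kg
liquid 78.4→61.9 °C: -40.26 kJ/kg
Δh = -91.732 + -841 + -40.26 = -972.99 kJ/kg
Q = ṁ·Δh = 24.41 kg/s × -972.99 kJ/kg = -23751 kJ/s
|Q| = 23751 kW = 85503 MJ/h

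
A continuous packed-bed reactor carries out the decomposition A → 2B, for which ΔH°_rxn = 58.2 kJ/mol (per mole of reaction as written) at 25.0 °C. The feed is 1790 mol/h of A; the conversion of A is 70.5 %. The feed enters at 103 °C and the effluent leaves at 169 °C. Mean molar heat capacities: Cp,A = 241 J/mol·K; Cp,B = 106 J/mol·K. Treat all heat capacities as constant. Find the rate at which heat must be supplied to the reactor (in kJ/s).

Extent of reaction ξ = 0.705 × 1790 = 1261.9 mol/h
Reaction term: ξ·ΔH°_rxn = 1261.9 × 58.2 = 73445 kJ/h
Sensible, feed 103→25 °C: -33648 kJ/h
Outlet flows (mol/h): A 528.05, B 2523.9
Sensible, products 25→169 °C: 56850 kJ/h
Q = ΔH = 96647 kJ/h = 26.846 kW
Heat supplied = 26.846 kJ/s

Q_in = 26.8 kJ/s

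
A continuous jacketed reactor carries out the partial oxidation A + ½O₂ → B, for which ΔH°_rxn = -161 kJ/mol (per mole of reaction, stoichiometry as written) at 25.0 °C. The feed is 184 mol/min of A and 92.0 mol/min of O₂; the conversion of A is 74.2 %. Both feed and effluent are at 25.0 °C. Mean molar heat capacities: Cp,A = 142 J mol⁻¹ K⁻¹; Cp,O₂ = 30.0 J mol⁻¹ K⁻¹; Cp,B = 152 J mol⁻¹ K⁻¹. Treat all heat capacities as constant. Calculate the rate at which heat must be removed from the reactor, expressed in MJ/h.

Q_out = 1320 MJ/h

Extent of reaction ξ = 0.742 × 184 = 136.53 mol/min
Reaction term: ξ·ΔH°_rxn = 136.53 × -161 = -21981 kJ/min
Q = ΔH = -21981 kJ/min = -366.35 kW
Heat removed = 1318.9 MJ/h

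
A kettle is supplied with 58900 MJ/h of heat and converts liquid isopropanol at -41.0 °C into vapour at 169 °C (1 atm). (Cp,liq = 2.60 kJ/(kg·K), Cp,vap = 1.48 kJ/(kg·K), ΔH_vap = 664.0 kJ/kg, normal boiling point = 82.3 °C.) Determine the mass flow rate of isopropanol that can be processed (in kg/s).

ṁ = 14.7 kg/s

Δh = 2.60×(82.3−-41.0) + 664.0 + 1.48×(169−82.3) = 1112.9 kJ/kg
Q = 58900 MJ/h = 16361 kJ/s = 16361 kJ/s
ṁ = Q/Δh = 16361 / 1112.9 = 14.701 kg/s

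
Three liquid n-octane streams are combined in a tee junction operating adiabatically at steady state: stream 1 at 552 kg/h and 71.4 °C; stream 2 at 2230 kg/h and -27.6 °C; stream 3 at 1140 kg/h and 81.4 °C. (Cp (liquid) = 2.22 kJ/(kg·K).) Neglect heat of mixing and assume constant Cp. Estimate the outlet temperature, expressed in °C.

Adiabatic, steady state ⇒ Σ ṁᵢCp,ᵢ(T_out − Tᵢ) = 0
Σ ṁᵢCp,ᵢTᵢ = 552×2.22×71.4 + 2230×2.22×-27.6 + 1140×2.22×81.4 = 156870
Σ ṁᵢCp,ᵢ = 552×2.22 + 2230×2.22 + 1140×2.22 = 8706.8
T_out = 156870 / 8706.8 = 18.017 °C

T_out = 18.0 °C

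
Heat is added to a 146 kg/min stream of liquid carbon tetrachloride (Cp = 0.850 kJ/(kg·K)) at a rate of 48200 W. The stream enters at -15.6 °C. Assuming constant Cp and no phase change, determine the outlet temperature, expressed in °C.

Q = 48200 W = 2892 kJ/min
ΔT = Q/(ṁ·Cp) = 2892/(146×0.850) = 23.304 K
T_out = -15.6 + 23.304 = 7.7038 °C

T_out = 7.70 °C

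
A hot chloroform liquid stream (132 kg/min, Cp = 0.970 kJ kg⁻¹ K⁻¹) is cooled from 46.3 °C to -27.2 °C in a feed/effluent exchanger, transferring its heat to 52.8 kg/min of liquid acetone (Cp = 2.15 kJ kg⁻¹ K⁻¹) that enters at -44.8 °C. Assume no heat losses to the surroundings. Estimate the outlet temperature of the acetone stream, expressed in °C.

T_c,out = 38.1 °C

Heat released by hot stream: Q = 132 × 0.970 × (46.3 − -27.2) = 9410.9 kJ/min
Energy balance on cold side (adiabatic exchanger): Q = ṁ_c·Cp_c·(T_c,out − T_c,in)
T_c,out = -44.8 + 9410.9/(52.8 × 2.15) = 38.101 °C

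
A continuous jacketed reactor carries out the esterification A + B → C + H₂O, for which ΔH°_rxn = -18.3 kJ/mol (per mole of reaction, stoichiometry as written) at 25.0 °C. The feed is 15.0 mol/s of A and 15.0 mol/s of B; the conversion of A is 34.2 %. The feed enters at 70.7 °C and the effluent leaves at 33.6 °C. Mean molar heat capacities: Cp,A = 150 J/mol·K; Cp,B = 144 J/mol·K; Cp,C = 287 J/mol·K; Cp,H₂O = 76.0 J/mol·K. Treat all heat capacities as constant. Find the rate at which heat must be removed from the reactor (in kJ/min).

Q_out = 15300 kJ/min

Extent of reaction ξ = 0.342 × 15.0 = 5.13 mol/s
Reaction term: ξ·ΔH°_rxn = 5.13 × -18.3 = -93.879 kJ/s
Sensible, feed 70.7→25 °C: -201.54 kJ/s
Outlet flows (mol/s): A 9.87, B 9.87, C 5.13, H₂O 5.13
Sensible, products 25→33.6 °C: 40.97 kJ/s
Q = ΔH = -254.45 kJ/s = -254.45 kW
Heat removed = 15267 kJ/min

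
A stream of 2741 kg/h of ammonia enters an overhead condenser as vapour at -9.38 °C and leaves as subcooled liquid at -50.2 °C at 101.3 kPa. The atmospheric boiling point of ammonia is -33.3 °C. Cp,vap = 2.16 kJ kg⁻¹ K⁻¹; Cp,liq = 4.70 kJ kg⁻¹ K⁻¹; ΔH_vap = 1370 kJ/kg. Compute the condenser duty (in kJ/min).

Q_c = 68600 kJ/min

vapour -9.38→-33.3 °C: -51.667 kJ/kg
condensation at -33.3 °C: -1370 kJ/kg
liquid -33.3→-50.2 °C: -79.43 kJ/kg
Δh = -51.667 + -1370 + -79.43 = -1501.1 kJ/kg
Q = ṁ·Δh = 2741 kg/h × -1501.1 kJ/kg = -4.1145e+06 kJ/h
|Q| = 1142.9 kW = 68575 kJ/min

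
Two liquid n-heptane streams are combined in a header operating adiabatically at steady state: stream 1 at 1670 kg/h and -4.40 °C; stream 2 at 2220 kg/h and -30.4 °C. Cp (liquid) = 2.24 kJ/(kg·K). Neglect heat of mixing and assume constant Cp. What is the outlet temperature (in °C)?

No heat crosses the boundary, so H_out = H_in.
Σ ṁᵢCp,ᵢTᵢ = 1670×2.24×-4.40 + 2220×2.24×-30.4 = -167630
Σ ṁᵢCp,ᵢ = 1670×2.24 + 2220×2.24 = 8713.6
T_out = -167630 / 8713.6 = -19.238 °C

T_out = -19.2 °C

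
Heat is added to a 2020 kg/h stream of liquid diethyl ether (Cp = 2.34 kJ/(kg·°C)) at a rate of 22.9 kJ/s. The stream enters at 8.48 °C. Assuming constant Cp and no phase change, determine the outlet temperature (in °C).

T_out = 25.9 °C

Q = 22.9 kJ/s = 82440 kJ/h
ΔT = Q/(ṁ·Cp) = 82440/(2020×2.34) = 17.441 K
T_out = 8.48 + 17.441 = 25.921 °C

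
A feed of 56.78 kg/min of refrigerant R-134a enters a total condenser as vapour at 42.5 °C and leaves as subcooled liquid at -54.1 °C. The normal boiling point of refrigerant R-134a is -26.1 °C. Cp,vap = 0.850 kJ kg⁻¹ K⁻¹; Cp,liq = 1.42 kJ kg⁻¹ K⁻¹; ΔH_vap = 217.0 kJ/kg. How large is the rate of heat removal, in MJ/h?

vapour 42.5→-26.1 °C: -58.31 kJ/kg
condensation at -26.1 °C: -217 kJ/kg
liquid -26.1→-54.1 °C: -39.76 kJ/kg
Δh = -58.31 + -217 + -39.76 = -315.07 kJ/kg
Q = ṁ·Δh = 56.78 kg/min × -315.07 kJ/kg = -17890 kJ/min
|Q| = 298.16 kW = 1073.4 MJ/h

Q_c = 1070 MJ/h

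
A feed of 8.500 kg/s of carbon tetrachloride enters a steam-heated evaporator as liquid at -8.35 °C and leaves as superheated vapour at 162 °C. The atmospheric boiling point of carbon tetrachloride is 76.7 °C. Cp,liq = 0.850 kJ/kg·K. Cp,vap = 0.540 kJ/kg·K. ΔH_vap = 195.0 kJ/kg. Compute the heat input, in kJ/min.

Q = 160000 kJ/min

liquid -8.35→76.7 °C: 72.292 kJ/kg
vaporisation at 76.7 °C: 195 kJ/kg
vapour 76.7→162 °C: 46.062 kJ/kg
Δh = 72.292 + 195 + 46.062 = 313.35 kJ/kg
Q = ṁ·Δh = 8.500 kg/s × 313.35 kJ/kg = 2663.5 kJ/s
|Q| = 2663.5 kW = 159810 kJ/min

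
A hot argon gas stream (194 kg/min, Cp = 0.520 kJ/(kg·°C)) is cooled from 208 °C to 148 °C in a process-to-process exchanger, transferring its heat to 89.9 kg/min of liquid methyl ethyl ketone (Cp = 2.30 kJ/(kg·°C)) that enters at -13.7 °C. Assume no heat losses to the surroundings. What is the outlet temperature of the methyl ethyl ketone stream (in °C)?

Heat released by hot stream: Q = 194 × 0.520 × (208 − 148) = 6052.8 kJ/min
Energy balance on cold side (adiabatic exchanger): Q = ṁ_c·Cp_c·(T_c,out − T_c,in)
T_c,out = -13.7 + 6052.8/(89.9 × 2.30) = 15.573 °C

T_c,out = 15.6 °C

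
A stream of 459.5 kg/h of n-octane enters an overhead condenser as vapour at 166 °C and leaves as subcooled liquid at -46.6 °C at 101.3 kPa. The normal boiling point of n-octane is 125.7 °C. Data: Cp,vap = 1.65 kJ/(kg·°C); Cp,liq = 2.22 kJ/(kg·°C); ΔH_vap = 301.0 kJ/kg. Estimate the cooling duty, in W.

vapour 166→125.7 °C: -66.495 kJ/kg
condensation at 125.7 °C: -301 kJ/kg
liquid 125.7→-46.6 °C: -382.51 kJ/kg
Δh = -66.495 + -301 + -382.51 = -750 kJ/kg
Q = ṁ·Δh = 459.5 kg/h × -750 kJ/kg = -344630 kJ/h
|Q| = 95.729 kW = 95729 W

Q_c = 95700 W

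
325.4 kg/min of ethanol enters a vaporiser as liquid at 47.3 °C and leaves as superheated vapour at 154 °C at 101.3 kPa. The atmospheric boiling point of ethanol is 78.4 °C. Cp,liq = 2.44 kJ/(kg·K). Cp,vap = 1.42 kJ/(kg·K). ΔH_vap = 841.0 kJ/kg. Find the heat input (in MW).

Q = 5.55 MW

liquid 47.3→78.4 °C: 75.884 kJ/kg
vaporisation at 78.4 °C: 841 kJ/kg
vapour 78.4→154 °C: 107.35 kJ/kg
Δh = 75.884 + 841 + 107.35 = 1024.2 kJ/kg
Q = ṁ·Δh = 325.4 kg/min × 1024.2 kJ/kg = 333290 kJ/min
|Q| = 5554.8 kW = 5.5548 MW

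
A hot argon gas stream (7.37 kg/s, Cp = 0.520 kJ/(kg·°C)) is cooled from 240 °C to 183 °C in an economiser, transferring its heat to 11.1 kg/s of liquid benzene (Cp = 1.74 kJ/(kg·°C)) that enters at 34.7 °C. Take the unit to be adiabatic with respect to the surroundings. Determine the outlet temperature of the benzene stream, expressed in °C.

Heat released by hot stream: Q = 7.37 × 0.520 × (240 − 183) = 218.45 kJ/s
Energy balance on cold side (adiabatic exchanger): Q = ṁ_c·Cp_c·(T_c,out − T_c,in)
T_c,out = 34.7 + 218.45/(11.1 × 1.74) = 46.01 °C

T_c,out = 46.0 °C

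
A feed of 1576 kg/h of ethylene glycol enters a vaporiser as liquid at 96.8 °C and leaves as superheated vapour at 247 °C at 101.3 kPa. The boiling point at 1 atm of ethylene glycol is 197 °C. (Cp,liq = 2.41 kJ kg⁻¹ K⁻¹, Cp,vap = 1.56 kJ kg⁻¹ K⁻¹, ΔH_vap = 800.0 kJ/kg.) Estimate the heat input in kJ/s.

liquid 96.8→197 °C: 241.48 kJ/kg
vaporisation at 197 °C: 800 kJ/kg
vapour 197→247 °C: 78 kJ/kg
Δh = 241.48 + 800 + 78 = 1119.5 kJ/kg
Q = ṁ·Δh = 1576 kg/h × 1119.5 kJ/kg = 1.7643e+06 kJ/h
|Q| = 490.08 kW

Q = 490 kJ/s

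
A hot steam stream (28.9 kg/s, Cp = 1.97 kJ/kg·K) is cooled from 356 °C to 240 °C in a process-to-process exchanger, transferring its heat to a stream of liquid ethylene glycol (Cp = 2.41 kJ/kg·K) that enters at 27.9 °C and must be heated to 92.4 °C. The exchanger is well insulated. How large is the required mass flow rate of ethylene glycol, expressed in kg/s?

ṁ_c = 42.5 kg/s

Heat released by hot stream: Q = 28.9 × 1.97 × (356 − 240) = 6604.2 kJ/s
Energy balance on cold side (adiabatic exchanger): Q = ṁ_c·Cp_c·(T_c,out − T_c,in)
ṁ_c = 6604.2 / [2.41 × (92.4 − 27.9)] = 42.486 kg/s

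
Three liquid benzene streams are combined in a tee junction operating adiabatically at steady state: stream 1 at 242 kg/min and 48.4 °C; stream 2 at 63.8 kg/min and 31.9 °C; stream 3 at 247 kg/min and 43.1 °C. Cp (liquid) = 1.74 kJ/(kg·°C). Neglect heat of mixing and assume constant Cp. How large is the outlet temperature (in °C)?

Adiabatic, steady state ⇒ Σ ṁᵢCp,ᵢ(T_out − Tᵢ) = 0
T_out = Σ ṁᵢCp,ᵢTᵢ / Σ ṁᵢCp,ᵢ
      = 42445 / 961.87 = 44.128 °C

T_out = 44.1 °C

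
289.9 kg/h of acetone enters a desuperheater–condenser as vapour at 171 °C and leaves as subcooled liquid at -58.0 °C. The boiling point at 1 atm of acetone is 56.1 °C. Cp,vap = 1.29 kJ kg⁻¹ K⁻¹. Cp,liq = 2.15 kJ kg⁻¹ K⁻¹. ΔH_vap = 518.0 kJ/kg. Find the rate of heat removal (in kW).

Q_c = 73.4 kW

vapour 171→56.1 °C: -148.22 kJ/kg
condensation at 56.1 °C: -518 kJ/kg
liquid 56.1→-58.0 °C: -245.31 kJ/kg
Δh = -148.22 + -518 + -245.31 = -911.54 kJ/kg
Q = ṁ·Δh = 289.9 kg/h × -911.54 kJ/kg = -264250 kJ/h
|Q| = 73.404 kW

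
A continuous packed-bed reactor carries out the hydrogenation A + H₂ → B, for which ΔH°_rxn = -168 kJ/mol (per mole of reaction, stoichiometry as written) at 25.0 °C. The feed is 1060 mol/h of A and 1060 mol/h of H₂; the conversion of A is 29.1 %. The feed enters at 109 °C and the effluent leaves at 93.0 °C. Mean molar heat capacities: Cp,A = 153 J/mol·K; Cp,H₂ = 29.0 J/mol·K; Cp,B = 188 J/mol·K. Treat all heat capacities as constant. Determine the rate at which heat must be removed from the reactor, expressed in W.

Q_out = 15200 W

Extent of reaction ξ = 0.291 × 1060 = 308.46 mol/h
Reaction term: ξ·ΔH°_rxn = 308.46 × -168 = -51821 kJ/h
Sensible, feed 109→25 °C: -16205 kJ/h
Outlet flows (mol/h): A 751.54, H₂ 751.54, B 308.46
Sensible, products 25→93.0 °C: 13244 kJ/h
Q = ΔH = -54782 kJ/h = -15.217 kW
Heat removed = 15217 W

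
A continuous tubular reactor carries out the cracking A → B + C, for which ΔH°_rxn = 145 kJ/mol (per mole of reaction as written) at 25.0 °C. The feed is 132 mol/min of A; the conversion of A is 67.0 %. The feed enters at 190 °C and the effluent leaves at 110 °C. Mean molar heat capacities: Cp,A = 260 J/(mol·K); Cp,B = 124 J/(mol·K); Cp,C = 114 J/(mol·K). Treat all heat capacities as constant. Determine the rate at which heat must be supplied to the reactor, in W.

Q_in = 165000 W

Extent of reaction ξ = 0.670 × 132 = 88.44 mol/min
Reaction term: ξ·ΔH°_rxn = 88.44 × 145 = 12824 kJ/min
Sensible, feed 190→25 °C: -5662.8 kJ/min
Outlet flows (mol/min): A 43.56, B 88.44, C 88.44
Sensible, products 25→110 °C: 2751.8 kJ/min
Q = ΔH = 9912.8 kJ/min = 165.21 kW
Heat supplied = 165210 W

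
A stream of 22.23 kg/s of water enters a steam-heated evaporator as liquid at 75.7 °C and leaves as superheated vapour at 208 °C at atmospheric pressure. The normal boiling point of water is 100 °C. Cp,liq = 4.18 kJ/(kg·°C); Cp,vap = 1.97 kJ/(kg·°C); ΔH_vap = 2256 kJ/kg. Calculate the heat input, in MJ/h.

liquid 75.7→100 °C: 101.57 kJ/kg
vaporisation at 100 °C: 2256 kJ/kg
vapour 100→208 °C: 212.76 kJ/kg
Δh = 101.57 + 2256 + 212.76 = 2570.3 kJ/kg
Q = ṁ·Δh = 22.23 kg/s × 2570.3 kJ/kg = 57139 kJ/s
|Q| = 57139 kW = 205700 MJ/h

Q = 206000 MJ/h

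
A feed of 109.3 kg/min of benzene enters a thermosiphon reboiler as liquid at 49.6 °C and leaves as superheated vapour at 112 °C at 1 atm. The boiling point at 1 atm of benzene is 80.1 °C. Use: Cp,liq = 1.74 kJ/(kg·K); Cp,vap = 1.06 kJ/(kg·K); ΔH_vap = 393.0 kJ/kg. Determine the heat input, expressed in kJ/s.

Q = 874 kJ/s

liquid 49.6→80.1 °C: 53.07 kJ/kg
vaporisation at 80.1 °C: 393 kJ/kg
vapour 80.1→112 °C: 33.814 kJ/kg
Δh = 53.07 + 393 + 33.814 = 479.88 kJ/kg
Q = ṁ·Δh = 109.3 kg/min × 479.88 kJ/kg = 52451 kJ/min
|Q| = 874.19 kW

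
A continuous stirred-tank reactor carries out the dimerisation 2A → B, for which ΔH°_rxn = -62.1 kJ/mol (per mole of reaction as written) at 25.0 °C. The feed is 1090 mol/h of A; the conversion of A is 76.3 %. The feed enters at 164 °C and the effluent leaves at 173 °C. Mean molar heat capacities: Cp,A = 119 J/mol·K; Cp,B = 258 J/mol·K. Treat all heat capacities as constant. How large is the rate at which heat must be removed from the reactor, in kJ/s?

Extent of reaction ξ = 0.763 × 1090 / 2 = 415.83 mol/h
Reaction term: ξ·ΔH°_rxn = 415.83 × -62.1 = -25823 kJ/h
Sensible, feed 164→25 °C: -18030 kJ/h
Outlet flows (mol/h): A 258.33, B 415.83
Sensible, products 25→173 °C: 20428 kJ/h
Q = ΔH = -23425 kJ/h = -6.507 kW
Heat removed = 6.507 kJ/s

Q_out = 6.51 kJ/s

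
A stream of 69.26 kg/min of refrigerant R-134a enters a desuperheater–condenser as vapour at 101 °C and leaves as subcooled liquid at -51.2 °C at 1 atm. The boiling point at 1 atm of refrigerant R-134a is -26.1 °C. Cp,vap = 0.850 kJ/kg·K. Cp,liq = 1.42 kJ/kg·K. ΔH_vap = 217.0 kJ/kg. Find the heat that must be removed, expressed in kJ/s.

Q_c = 416 kJ/s

vapour 101→-26.1 °C: -108.03 kJ/kg
condensation at -26.1 °C: -217 kJ/kg
liquid -26.1→-51.2 °C: -35.642 kJ/kg
Δh = -108.03 + -217 + -35.642 = -360.68 kJ/kg
Q = ṁ·Δh = 69.26 kg/min × -360.68 kJ/kg = -24980 kJ/min
|Q| = 416.34 kW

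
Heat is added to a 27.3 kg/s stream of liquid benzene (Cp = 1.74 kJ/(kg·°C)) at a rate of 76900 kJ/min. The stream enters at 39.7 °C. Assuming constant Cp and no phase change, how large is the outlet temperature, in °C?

Q = 76900 kJ/min = 1281.7 kJ/s
ΔT = Q/(ṁ·Cp) = 1281.7/(27.3×1.74) = 26.981 K
T_out = 39.7 + 26.981 = 66.681 °C

T_out = 66.7 °C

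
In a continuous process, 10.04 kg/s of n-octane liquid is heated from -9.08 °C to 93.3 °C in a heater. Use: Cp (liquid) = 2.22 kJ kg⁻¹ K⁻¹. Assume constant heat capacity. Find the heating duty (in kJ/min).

Q = ṁ·Cp·ΔT = 10.04 × 2.22 × (93.3 − -9.08) = 2281.9 kJ/s
Heating duty = 136920 kJ/min

Q = 137000 kJ/min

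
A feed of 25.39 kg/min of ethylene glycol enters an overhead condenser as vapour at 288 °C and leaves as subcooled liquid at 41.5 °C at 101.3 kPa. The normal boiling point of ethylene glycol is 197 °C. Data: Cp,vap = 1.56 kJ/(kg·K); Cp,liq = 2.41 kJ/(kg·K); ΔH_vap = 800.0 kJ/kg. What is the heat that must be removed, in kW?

Q_c = 557 kW

vapour 288→197 °C: -141.96 kJ/kg
condensation at 197 °C: -800 kJ/kg
liquid 197→41.5 °C: -374.75 kJ/kg
Δh = -141.96 + -800 + -374.75 = -1316.7 kJ/kg
Q = ṁ·Δh = 25.39 kg/min × -1316.7 kJ/kg = -33431 kJ/min
|Q| = 557.19 kW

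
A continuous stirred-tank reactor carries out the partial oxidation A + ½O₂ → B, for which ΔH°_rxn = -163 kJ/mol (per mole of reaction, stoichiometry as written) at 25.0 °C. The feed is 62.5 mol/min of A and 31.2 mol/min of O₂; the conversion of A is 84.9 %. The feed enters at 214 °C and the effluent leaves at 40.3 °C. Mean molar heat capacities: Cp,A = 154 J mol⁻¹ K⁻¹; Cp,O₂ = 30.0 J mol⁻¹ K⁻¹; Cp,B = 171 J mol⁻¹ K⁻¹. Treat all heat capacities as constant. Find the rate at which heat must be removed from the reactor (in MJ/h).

Q_out = 629 MJ/h

Extent of reaction ξ = 0.849 × 62.5 = 53.062 mol/min
Reaction term: ξ·ΔH°_rxn = 53.062 × -163 = -8649.2 kJ/min
Sensible, feed 214→25 °C: -1996 kJ/min
Outlet flows (mol/min): A 9.4375, O₂ 4.6687, B 53.062
Sensible, products 25→40.3 °C: 163.21 kJ/min
Q = ΔH = -10482 kJ/min = -174.7 kW
Heat removed = 628.92 MJ/h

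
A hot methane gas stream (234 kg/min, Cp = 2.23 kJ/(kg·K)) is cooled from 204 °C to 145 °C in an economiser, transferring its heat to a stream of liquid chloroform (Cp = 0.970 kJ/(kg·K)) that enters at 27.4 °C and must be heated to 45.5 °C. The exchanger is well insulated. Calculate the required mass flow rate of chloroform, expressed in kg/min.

ṁ_c = 1750 kg/min

Heat released by hot stream: Q = 234 × 2.23 × (204 − 145) = 30787 kJ/min
Energy balance on cold side (adiabatic exchanger): Q = ṁ_c·Cp_c·(T_c,out − T_c,in)
ṁ_c = 30787 / [0.970 × (45.5 − 27.4)] = 1753.6 kg/min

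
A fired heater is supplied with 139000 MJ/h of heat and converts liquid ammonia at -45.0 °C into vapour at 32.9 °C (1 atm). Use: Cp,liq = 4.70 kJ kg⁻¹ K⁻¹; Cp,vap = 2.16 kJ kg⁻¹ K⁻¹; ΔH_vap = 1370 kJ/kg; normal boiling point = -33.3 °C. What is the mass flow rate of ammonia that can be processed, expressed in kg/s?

ṁ = 24.6 kg/s

Δh = 4.70×(-33.3−-45.0) + 1370 + 2.16×(32.9−-33.3) = 1568 kJ/kg
Q = 139000 MJ/h = 38611 kJ/s = 38611 kJ/s
ṁ = Q/Δh = 38611 / 1568 = 24.625 kg/s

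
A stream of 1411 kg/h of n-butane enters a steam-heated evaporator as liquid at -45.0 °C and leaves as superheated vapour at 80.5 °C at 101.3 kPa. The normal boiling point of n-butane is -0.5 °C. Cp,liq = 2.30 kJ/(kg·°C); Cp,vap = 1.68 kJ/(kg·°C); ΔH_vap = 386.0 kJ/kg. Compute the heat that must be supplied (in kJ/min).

liquid -45.0→-0.5 °C: 102.35 kJ/kg
vaporisation at -0.5 °C: 386 kJ/kg
vapour -0.5→80.5 °C: 136.08 kJ/kg
Δh = 102.35 + 386 + 136.08 = 624.43 kJ/kg
Q = ṁ·Δh = 1411 kg/h × 624.43 kJ/kg = 881070 kJ/h
|Q| = 244.74 kW = 14685 kJ/min

Q = 14700 kJ/min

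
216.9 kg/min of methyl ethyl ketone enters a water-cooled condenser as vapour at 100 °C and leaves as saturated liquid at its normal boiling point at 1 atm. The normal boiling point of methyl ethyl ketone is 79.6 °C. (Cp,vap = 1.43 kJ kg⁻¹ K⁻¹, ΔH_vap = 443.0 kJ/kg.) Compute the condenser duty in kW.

Q_c = 1710 kW

vapour 100→79.6 °C: -29.172 kJ/kg
condensation at 79.6 °C: -443 kJ/kg
Δh = -29.172 + -443 = -472.17 kJ/kg
Q = ṁ·Δh = 216.9 kg/min × -472.17 kJ/kg = -102410 kJ/min
|Q| = 1706.9 kW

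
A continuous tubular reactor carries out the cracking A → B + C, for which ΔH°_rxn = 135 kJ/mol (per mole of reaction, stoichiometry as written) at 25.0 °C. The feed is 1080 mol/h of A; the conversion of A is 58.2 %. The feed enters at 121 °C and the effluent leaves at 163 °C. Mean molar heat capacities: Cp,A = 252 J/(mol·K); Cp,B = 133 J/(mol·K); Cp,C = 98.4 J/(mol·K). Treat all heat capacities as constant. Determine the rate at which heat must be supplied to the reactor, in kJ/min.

Q_in = 1570 kJ/min

Extent of reaction ξ = 0.582 × 1080 = 628.56 mol/h
Reaction term: ξ·ΔH°_rxn = 628.56 × 135 = 84856 kJ/h
Sensible, feed 121→25 °C: -26127 kJ/h
Outlet flows (mol/h): A 451.44, B 628.56, C 628.56
Sensible, products 25→163 °C: 35771 kJ/h
Q = ΔH = 94499 kJ/h = 26.25 kW
Heat supplied = 1575 kJ/min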